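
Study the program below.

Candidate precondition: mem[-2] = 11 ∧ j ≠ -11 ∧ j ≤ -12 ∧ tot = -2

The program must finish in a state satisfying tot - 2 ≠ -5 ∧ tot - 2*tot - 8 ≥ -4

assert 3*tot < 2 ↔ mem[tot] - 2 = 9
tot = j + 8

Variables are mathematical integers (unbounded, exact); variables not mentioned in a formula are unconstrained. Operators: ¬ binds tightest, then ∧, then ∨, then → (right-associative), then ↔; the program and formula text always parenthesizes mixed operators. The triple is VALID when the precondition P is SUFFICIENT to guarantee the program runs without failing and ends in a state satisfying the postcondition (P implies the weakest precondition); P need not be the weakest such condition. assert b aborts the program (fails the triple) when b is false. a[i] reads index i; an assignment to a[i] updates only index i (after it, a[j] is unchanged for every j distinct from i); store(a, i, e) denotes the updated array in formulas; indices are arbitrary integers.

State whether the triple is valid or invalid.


Working backward. After the program, the postcondition tot - 2 ≠ -5 ∧ tot - 2*tot - 8 ≥ -4 must hold; in canonical form it is tot ≠ -3 ∧ tot ≤ -4.
Before tot := j + 8: j ≠ -11 ∧ j ≤ -12
Before assert 3*tot < 2 ↔ mem[tot] - 2 = 9: (3*tot < 2 ↔ mem[tot] = 11) ∧ j ≠ -11 ∧ j ≤ -12
The weakest precondition is (3*tot < 2 ↔ mem[tot] = 11) ∧ j ≠ -11 ∧ j ≤ -12.
Check whether mem[-2] = 11 ∧ j ≠ -11 ∧ j ≤ -12 ∧ tot = -2 implies it.
Every state satisfying the precondition satisfies the weakest precondition: the implication holds.
Answer: valid


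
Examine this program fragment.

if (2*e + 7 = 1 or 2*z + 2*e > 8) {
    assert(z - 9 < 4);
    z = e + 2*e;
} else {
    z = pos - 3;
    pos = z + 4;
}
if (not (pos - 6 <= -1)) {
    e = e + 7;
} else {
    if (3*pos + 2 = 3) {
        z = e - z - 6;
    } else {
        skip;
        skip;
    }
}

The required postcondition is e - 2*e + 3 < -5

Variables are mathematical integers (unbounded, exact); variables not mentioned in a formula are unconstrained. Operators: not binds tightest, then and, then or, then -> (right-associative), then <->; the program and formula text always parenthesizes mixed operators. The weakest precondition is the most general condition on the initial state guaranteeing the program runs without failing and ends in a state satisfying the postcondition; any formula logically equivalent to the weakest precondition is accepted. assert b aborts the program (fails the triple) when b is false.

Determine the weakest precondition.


Working backward. After the program, the postcondition e - 2*e + 3 < -5 must hold; in canonical form it is e > 8.
Then branch requires e > 1; else branch requires (3*pos = 1 -> e > 8) and ((not (3*pos = 1)) -> e > 8).
Before the if: ((not (pos <= 5)) -> e > 1) and (pos <= 5 -> ((3*pos = 1 -> e > 8) and ((not (3*pos = 1)) -> e > 8)))
Then branch requires z < 13 and ((not (pos <= 5)) -> e > 1) and (pos <= 5 -> ((3*pos = 1 -> e > 8) and ((not (3*pos = 1)) -> e > 8))); else branch requires ((not (pos <= 4)) -> e > 1) and (pos <= 4 -> ((3*pos = -2 -> e > 8) and ((not (3*pos = -2)) -> e > 8))).
Before the if: ((2*e = -6 or 2*e + 2*z > 8) -> (z < 13 and ((not (pos <= 5)) -> e > 1) and (pos <= 5 -> ((3*pos = 1 -> e > 8) and ((not (3*pos = 1)) -> e > 8))))) and ((not (2*e = -6 or 2*e + 2*z > 8)) -> (((not (pos <= 4)) -> e > 1) and (pos <= 4 -> ((3*pos = -2 -> e > 8) and ((not (3*pos = -2)) -> e > 8)))))
Answer: WP = ((2*e = -6 or 2*e + 2*z > 8) -> (z < 13 and ((not (pos <= 5)) -> e > 1) and (pos <= 5 -> ((3*pos = 1 -> e > 8) and ((not (3*pos = 1)) -> e > 8))))) and ((not (2*e = -6 or 2*e + 2*z > 8)) -> (((not (pos <= 4)) -> e > 1) and (pos <= 4 -> ((3*pos = -2 -> e > 8) and ((not (3*pos = -2)) -> e > 8)))))


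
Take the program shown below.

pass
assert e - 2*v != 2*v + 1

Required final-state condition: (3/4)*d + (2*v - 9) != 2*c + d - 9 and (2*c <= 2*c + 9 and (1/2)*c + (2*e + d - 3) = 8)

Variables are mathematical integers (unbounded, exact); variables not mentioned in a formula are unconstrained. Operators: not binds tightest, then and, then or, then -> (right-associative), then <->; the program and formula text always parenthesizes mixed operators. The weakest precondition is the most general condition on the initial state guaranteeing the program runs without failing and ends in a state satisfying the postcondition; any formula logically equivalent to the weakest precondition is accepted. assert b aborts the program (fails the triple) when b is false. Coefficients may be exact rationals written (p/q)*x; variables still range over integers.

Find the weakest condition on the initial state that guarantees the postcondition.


Working backward. After the program, the postcondition (3/4)*d + (2*v - 9) != 2*c + d - 9 and (2*c <= 2*c + 9 and (1/2)*c + (2*e + d - 3) = 8) must hold; in canonical form it is 2*v != 2*c + (1/4)*d and (1/2)*c + d + 2*e = 11.
Before assert e - 2*v != 2*v + 1: e != 4*v + 1 and 2*v != 2*c + (1/4)*d and (1/2)*c + d + 2*e = 11
Before skip: e != 4*v + 1 and 2*v != 2*c + (1/4)*d and (1/2)*c + d + 2*e = 11
Answer: WP = e != 4*v + 1 and 2*v != 2*c + (1/4)*d and (1/2)*c + d + 2*e = 11


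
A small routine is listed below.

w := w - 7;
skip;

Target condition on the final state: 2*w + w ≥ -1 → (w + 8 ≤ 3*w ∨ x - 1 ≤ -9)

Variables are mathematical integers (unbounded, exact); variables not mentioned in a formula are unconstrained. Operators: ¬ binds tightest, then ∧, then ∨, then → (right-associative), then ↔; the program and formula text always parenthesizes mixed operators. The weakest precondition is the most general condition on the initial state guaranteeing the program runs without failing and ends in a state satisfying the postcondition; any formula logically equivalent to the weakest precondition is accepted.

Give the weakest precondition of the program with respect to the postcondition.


Working backward. After the program, the postcondition 2*w + w ≥ -1 → (w + 8 ≤ 3*w ∨ x - 1 ≤ -9) must hold; in canonical form it is 3*w ≥ -1 → (2*w ≥ 8 ∨ x ≤ -8).
Before skip: 3*w ≥ -1 → (2*w ≥ 8 ∨ x ≤ -8)
Before w := w - 7: 3*w ≥ 20 → (2*w ≥ 22 ∨ x ≤ -8)
Answer: WP = 3*w ≥ 20 → (2*w ≥ 22 ∨ x ≤ -8)


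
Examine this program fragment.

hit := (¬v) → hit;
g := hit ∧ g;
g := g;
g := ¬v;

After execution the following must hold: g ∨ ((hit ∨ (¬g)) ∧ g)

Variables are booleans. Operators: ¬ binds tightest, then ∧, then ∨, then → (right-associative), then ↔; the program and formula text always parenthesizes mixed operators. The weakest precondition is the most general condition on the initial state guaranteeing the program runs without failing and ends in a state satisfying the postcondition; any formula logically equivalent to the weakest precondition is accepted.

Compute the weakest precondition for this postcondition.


Working backward. After the program, g ∨ ((hit ∨ (¬g)) ∧ g) must hold.
Before g := ¬v: (¬v) ∨ ((hit ∨ v) ∧ (¬v))
Before g := g: (¬v) ∨ ((hit ∨ v) ∧ (¬v))
Before g := hit ∧ g: (¬v) ∨ ((hit ∨ v) ∧ (¬v))
Before hit := (¬v) → hit: (¬v) ∨ ((((¬v) → hit) ∨ v) ∧ (¬v))
Answer: WP = (¬v) ∨ ((((¬v) → hit) ∨ v) ∧ (¬v))


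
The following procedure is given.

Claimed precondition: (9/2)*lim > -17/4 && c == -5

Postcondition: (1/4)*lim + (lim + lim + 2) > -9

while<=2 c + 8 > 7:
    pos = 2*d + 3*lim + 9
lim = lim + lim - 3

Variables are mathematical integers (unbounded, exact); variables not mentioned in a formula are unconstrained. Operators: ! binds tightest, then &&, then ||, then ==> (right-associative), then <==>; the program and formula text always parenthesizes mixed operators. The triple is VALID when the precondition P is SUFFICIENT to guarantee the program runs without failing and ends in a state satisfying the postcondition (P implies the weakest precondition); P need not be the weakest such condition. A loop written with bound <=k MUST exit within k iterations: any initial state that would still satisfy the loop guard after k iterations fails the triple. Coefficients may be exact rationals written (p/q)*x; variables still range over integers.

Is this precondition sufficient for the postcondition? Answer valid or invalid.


Working backward. After the program, the postcondition (1/4)*lim + (lim + lim + 2) > -9 must hold; in canonical form it is (9/4)*lim > -11.
Before lim := lim + lim - 3: (9/2)*lim > -17/4
Before the loop (bound <=2), unroll the exhaustion recursion (WP_0 = exit-now case; WP_j = one more guarded iteration, up to j = 2):
  WP_0: (!(c > -1)) && (9/2)*lim > -17/4
  WP_1: (c > -1 ==> ((!(c > -1)) && (9/2)*lim > -17/4)) && ((!(c > -1)) ==> (9/2)*lim > -17/4)
  WP_2: (c > -1 ==> ((c > -1 ==> ((!(c > -1)) && (9/2)*lim > -17/4)) && ((!(c > -1)) ==> (9/2)*lim > -17/4))) && ((!(c > -1)) ==> (9/2)*lim > -17/4)
So before the loop: (c > -1 ==> ((c > -1 ==> ((!(c > -1)) && (9/2)*lim > -17/4)) && ((!(c > -1)) ==> (9/2)*lim > -17/4))) && ((!(c > -1)) ==> (9/2)*lim > -17/4)
The weakest precondition is (c > -1 ==> ((c > -1 ==> ((!(c > -1)) && (9/2)*lim > -17/4)) && ((!(c > -1)) ==> (9/2)*lim > -17/4))) && ((!(c > -1)) ==> (9/2)*lim > -17/4).
Check whether (9/2)*lim > -17/4 && c == -5 implies it.
Every state satisfying the precondition satisfies the weakest precondition: the implication holds.
Answer: valid


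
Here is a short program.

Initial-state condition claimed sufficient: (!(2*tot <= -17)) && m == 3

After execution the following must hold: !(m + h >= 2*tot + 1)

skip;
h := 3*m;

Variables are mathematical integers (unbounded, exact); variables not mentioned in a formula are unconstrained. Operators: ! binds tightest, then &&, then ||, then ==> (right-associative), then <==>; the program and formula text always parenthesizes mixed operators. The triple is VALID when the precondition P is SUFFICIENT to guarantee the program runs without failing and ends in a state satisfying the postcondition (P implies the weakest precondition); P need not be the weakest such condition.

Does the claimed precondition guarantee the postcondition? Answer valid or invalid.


Working backward. After the program, the postcondition !(m + h >= 2*tot + 1) must hold; in canonical form it is !(h + m >= 2*tot + 1).
Before h := 3*m: !(4*m >= 2*tot + 1)
Before skip: !(4*m >= 2*tot + 1)
The weakest precondition is !(4*m >= 2*tot + 1).
Check whether (!(2*tot <= -17)) && m == 3 implies it.
Countermodel: at the initial state m = 3, tot = -8, the precondition holds but the weakest precondition fails.
Answer: invalid


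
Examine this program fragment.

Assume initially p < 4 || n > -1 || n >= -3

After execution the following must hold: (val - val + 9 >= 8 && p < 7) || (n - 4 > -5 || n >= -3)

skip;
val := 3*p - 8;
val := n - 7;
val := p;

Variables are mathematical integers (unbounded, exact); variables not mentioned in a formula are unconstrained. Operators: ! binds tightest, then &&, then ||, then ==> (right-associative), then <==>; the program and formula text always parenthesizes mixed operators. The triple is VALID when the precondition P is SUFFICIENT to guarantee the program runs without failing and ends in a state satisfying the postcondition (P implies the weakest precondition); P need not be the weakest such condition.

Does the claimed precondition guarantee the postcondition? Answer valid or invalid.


Working backward. After the program, the postcondition (val - val + 9 >= 8 && p < 7) || (n - 4 > -5 || n >= -3) must hold; in canonical form it is p < 7 || n > -1 || n >= -3.
Before val := p: p < 7 || n > -1 || n >= -3
Before val := n - 7: p < 7 || n > -1 || n >= -3
Before val := 3*p - 8: p < 7 || n > -1 || n >= -3
Before skip: p < 7 || n > -1 || n >= -3
The weakest precondition is p < 7 || n > -1 || n >= -3.
Check whether p < 4 || n > -1 || n >= -3 implies it.
Every state satisfying the precondition satisfies the weakest precondition: the implication holds.
Answer: valid


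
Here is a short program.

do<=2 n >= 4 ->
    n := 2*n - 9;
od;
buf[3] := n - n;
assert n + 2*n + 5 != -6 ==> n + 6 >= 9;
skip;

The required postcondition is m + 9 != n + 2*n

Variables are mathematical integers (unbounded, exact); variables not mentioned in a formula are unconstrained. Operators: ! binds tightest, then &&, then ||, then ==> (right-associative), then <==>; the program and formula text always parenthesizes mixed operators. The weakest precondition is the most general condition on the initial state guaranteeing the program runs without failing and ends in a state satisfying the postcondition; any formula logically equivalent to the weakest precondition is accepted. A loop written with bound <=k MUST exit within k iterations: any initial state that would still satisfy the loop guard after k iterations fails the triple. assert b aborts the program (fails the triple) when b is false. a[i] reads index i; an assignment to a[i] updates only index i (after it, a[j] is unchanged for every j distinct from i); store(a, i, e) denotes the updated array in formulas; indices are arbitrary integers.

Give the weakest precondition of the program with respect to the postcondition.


Working backward. After the program, the postcondition m + 9 != n + 2*n must hold; in canonical form it is m != 3*n - 9.
Before skip: m != 3*n - 9
Before assert n + 2*n + 5 != -6 ==> n + 6 >= 9: (3*n != -11 ==> n >= 3) && m != 3*n - 9
Before buf[3] := n - n: (3*n != -11 ==> n >= 3) && m != 3*n - 9
Before the loop (bound <=2), unroll the exhaustion recursion (WP_0 = exit-now case; WP_j = one more guarded iteration, up to j = 2):
  WP_0: (!(n >= 4)) && (3*n != -11 ==> n >= 3) && m != 3*n - 9
  WP_1: (n >= 4 ==> ((!(2*n >= 13)) && (6*n != 16 ==> 2*n >= 12) && m != 6*n - 36)) && ((!(n >= 4)) ==> ((3*n != -11 ==> n >= 3) && m != 3*n - 9))
  WP_2: (n >= 4 ==> ((2*n >= 13 ==> ((!(4*n >= 31)) && (12*n != 70 ==> 4*n >= 30) && m != 12*n - 90)) && ((!(2*n >= 13)) ==> ((6*n != 16 ==> 2*n >= 12) && m != 6*n - 36)))) && ((!(n >= 4)) ==> ((3*n != -11 ==> n >= 3) && m != 3*n - 9))
So before the loop: (n >= 4 ==> ((2*n >= 13 ==> ((!(4*n >= 31)) && (12*n != 70 ==> 4*n >= 30) && m != 12*n - 90)) && ((!(2*n >= 13)) ==> ((6*n != 16 ==> 2*n >= 12) && m != 6*n - 36)))) && ((!(n >= 4)) ==> ((3*n != -11 ==> n >= 3) && m != 3*n - 9))
Answer: WP = (n >= 4 ==> ((2*n >= 13 ==> ((!(4*n >= 31)) && (12*n != 70 ==> 4*n >= 30) && m != 12*n - 90)) && ((!(2*n >= 13)) ==> ((6*n != 16 ==> 2*n >= 12) && m != 6*n - 36)))) && ((!(n >= 4)) ==> ((3*n != -11 ==> n >= 3) && m != 3*n - 9))


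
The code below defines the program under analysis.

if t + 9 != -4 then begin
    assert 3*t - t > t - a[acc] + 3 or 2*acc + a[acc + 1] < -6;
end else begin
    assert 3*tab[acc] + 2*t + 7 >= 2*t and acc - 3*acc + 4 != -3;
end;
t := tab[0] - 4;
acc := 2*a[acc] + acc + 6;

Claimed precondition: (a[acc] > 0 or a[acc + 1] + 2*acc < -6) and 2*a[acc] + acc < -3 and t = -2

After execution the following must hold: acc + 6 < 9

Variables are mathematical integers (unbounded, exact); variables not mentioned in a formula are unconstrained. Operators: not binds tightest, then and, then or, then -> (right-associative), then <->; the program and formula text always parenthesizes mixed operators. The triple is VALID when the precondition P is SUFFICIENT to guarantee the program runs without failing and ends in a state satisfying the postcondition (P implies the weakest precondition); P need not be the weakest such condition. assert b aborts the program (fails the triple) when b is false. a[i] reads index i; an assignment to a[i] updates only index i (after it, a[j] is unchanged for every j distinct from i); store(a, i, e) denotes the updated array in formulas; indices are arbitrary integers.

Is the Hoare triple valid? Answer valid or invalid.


Working backward. After the program, the postcondition acc + 6 < 9 must hold; in canonical form it is acc < 3.
Before acc := 2*a[acc] + acc + 6: 2*a[acc] + acc < -3
Before t := tab[0] - 4: 2*a[acc] + acc < -3
Then branch requires (a[acc] + t > 3 or a[acc + 1] + 2*acc < -6) and 2*a[acc] + acc < -3; else branch requires 3*tab[acc] >= -7 and 2*acc != 7 and 2*a[acc] + acc < -3.
Before the if: (t != -13 -> ((a[acc] + t > 3 or a[acc + 1] + 2*acc < -6) and 2*a[acc] + acc < -3)) and ((not (t != -13)) -> (3*tab[acc] >= -7 and 2*acc != 7 and 2*a[acc] + acc < -3))
The weakest precondition is (t != -13 -> ((a[acc] + t > 3 or a[acc + 1] + 2*acc < -6) and 2*a[acc] + acc < -3)) and ((not (t != -13)) -> (3*tab[acc] >= -7 and 2*acc != 7 and 2*a[acc] + acc < -3)).
Check whether (a[acc] > 0 or a[acc + 1] + 2*acc < -6) and 2*a[acc] + acc < -3 and t = -2 implies it.
Countermodel: at the initial state a = {[-6] = 1, [-5] = 6, elsewhere 6}, acc = -6, t = -2, tab = {[-6] = 0, [-5] = 0, elsewhere 0}, the precondition holds but the weakest precondition fails.
Answer: invalid


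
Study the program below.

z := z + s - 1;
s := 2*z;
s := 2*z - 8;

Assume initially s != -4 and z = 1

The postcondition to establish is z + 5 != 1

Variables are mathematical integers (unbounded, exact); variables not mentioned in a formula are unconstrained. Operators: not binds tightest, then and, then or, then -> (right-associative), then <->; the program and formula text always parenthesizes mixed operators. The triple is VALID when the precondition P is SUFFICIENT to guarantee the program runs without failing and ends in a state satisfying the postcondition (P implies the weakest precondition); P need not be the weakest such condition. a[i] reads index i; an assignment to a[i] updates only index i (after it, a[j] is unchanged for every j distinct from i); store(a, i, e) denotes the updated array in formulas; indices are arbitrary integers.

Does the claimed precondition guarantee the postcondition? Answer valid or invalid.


Working backward. After the program, the postcondition z + 5 != 1 must hold; in canonical form it is z != -4.
Before s := 2*z - 8: z != -4
Before s := 2*z: z != -4
Before z := z + s - 1: s + z != -3
The weakest precondition is s + z != -3.
Check whether s != -4 and z = 1 implies it.
Every state satisfying the precondition satisfies the weakest precondition: the implication holds.
Answer: valid


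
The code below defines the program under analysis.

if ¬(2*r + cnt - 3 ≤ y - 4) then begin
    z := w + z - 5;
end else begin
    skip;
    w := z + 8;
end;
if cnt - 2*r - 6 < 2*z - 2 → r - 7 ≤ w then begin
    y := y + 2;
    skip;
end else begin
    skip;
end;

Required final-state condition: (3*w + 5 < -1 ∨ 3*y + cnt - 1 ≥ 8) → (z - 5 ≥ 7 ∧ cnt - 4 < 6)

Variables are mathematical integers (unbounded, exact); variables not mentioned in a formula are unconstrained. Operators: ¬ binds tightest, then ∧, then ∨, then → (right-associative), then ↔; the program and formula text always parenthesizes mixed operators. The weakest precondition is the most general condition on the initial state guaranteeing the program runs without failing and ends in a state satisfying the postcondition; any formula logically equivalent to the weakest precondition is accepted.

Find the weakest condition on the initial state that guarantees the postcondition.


Working backward. After the program, the postcondition (3*w + 5 < -1 ∨ 3*y + cnt - 1 ≥ 8) → (z - 5 ≥ 7 ∧ cnt - 4 < 6) must hold; in canonical form it is (3*w < -6 ∨ cnt + 3*y ≥ 9) → (z ≥ 12 ∧ cnt < 10).
Then branch requires (3*w < -6 ∨ cnt + 3*y ≥ 3) → (z ≥ 12 ∧ cnt < 10); else branch requires (3*w < -6 ∨ cnt + 3*y ≥ 9) → (z ≥ 12 ∧ cnt < 10).
Before the if: ((cnt < 2*r + 2*z + 4 → r ≤ w + 7) → ((3*w < -6 ∨ cnt + 3*y ≥ 3) → (z ≥ 12 ∧ cnt < 10))) ∧ ((¬(cnt < 2*r + 2*z + 4 → r ≤ w + 7)) → ((3*w < -6 ∨ cnt + 3*y ≥ 9) → (z ≥ 12 ∧ cnt < 10)))
Then branch requires ((cnt < 2*r + 2*w + 2*z - 6 → r ≤ w + 7) → ((3*w < -6 ∨ cnt + 3*y ≥ 3) → (w + z ≥ 17 ∧ cnt < 10))) ∧ ((¬(cnt < 2*r + 2*w + 2*z - 6 → r ≤ w + 7)) → ((3*w < -6 ∨ cnt + 3*y ≥ 9) → (w + z ≥ 17 ∧ cnt < 10))); else branch requires ((cnt < 2*r + 2*z + 4 → r ≤ z + 15) → ((3*z < -30 ∨ cnt + 3*y ≥ 3) → (z ≥ 12 ∧ cnt < 10))) ∧ ((¬(cnt < 2*r + 2*z + 4 → r ≤ z + 15)) → ((3*z < -30 ∨ cnt + 3*y ≥ 9) → (z ≥ 12 ∧ cnt < 10))).
Before the if: ((¬(cnt + 2*r ≤ y - 1)) → (((cnt < 2*r + 2*w + 2*z - 6 → r ≤ w + 7) → ((3*w < -6 ∨ cnt + 3*y ≥ 3) → (w + z ≥ 17 ∧ cnt < 10))) ∧ ((¬(cnt < 2*r + 2*w + 2*z - 6 → r ≤ w + 7)) → ((3*w < -6 ∨ cnt + 3*y ≥ 9) → (w + z ≥ 17 ∧ cnt < 10))))) ∧ (cnt + 2*r ≤ y - 1 → (((cnt < 2*r + 2*z + 4 → r ≤ z + 15) → ((3*z < -30 ∨ cnt + 3*y ≥ 3) → (z ≥ 12 ∧ cnt < 10))) ∧ ((¬(cnt < 2*r + 2*z + 4 → r ≤ z + 15)) → ((3*z < -30 ∨ cnt + 3*y ≥ 9) → (z ≥ 12 ∧ cnt < 10)))))
Answer: WP = ((¬(cnt + 2*r ≤ y - 1)) → (((cnt < 2*r + 2*w + 2*z - 6 → r ≤ w + 7) → ((3*w < -6 ∨ cnt + 3*y ≥ 3) → (w + z ≥ 17 ∧ cnt < 10))) ∧ ((¬(cnt < 2*r + 2*w + 2*z - 6 → r ≤ w + 7)) → ((3*w < -6 ∨ cnt + 3*y ≥ 9) → (w + z ≥ 17 ∧ cnt < 10))))) ∧ (cnt + 2*r ≤ y - 1 → (((cnt < 2*r + 2*z + 4 → r ≤ z + 15) → ((3*z < -30 ∨ cnt + 3*y ≥ 3) → (z ≥ 12 ∧ cnt < 10))) ∧ ((¬(cnt < 2*r + 2*z + 4 → r ≤ z + 15)) → ((3*z < -30 ∨ cnt + 3*y ≥ 9) → (z ≥ 12 ∧ cnt < 10)))))


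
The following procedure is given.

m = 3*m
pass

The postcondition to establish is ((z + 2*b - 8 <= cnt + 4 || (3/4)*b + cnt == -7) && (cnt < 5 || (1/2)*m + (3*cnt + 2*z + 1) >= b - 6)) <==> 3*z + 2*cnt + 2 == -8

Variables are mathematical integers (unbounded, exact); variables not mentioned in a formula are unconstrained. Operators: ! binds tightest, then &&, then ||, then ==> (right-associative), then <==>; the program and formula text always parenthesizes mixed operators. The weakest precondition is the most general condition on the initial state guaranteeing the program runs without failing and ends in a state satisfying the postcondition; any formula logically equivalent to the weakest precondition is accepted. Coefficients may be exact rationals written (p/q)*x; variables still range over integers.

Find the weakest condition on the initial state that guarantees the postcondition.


Working backward. After the program, the postcondition ((z + 2*b - 8 <= cnt + 4 || (3/4)*b + cnt == -7) && (cnt < 5 || (1/2)*m + (3*cnt + 2*z + 1) >= b - 6)) <==> 3*z + 2*cnt + 2 == -8 must hold; in canonical form it is ((2*b + z <= cnt + 12 || (3/4)*b + cnt == -7) && (cnt < 5 || 3*cnt + (1/2)*m + 2*z >= b - 7)) <==> 2*cnt + 3*z == -10.
Before skip: ((2*b + z <= cnt + 12 || (3/4)*b + cnt == -7) && (cnt < 5 || 3*cnt + (1/2)*m + 2*z >= b - 7)) <==> 2*cnt + 3*z == -10
Before m := 3*m: ((2*b + z <= cnt + 12 || (3/4)*b + cnt == -7) && (cnt < 5 || 3*cnt + (3/2)*m + 2*z >= b - 7)) <==> 2*cnt + 3*z == -10
Answer: WP = ((2*b + z <= cnt + 12 || (3/4)*b + cnt == -7) && (cnt < 5 || 3*cnt + (3/2)*m + 2*z >= b - 7)) <==> 2*cnt + 3*z == -10


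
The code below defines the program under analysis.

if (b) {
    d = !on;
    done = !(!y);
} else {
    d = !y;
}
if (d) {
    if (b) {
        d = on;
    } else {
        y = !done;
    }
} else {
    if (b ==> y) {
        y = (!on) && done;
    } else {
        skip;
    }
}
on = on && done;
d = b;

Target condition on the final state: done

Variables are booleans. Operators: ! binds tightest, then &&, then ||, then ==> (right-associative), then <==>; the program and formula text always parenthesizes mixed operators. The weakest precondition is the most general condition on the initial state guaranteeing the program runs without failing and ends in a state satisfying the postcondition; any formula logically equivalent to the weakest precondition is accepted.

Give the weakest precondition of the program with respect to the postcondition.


Working backward. After the program, done must hold.
Before d := b: done
Before on := on && done: done
Then branch requires (b ==> done) && ((!b) ==> done); else branch requires ((b ==> y) ==> done) && ((!(b ==> y)) ==> done).
Before the if: (d ==> ((b ==> done) && ((!b) ==> done))) && ((!d) ==> (((b ==> y) ==> done) && ((!(b ==> y)) ==> done)))
Then branch requires ((!on) ==> ((b ==> y) && ((!b) ==> y))) && (on ==> (((b ==> y) ==> y) && ((!(b ==> y)) ==> y))); else branch requires ((!y) ==> ((b ==> done) && ((!b) ==> done))) && (y ==> (((b ==> y) ==> done) && ((!(b ==> y)) ==> done))).
Before the if: (b ==> (((!on) ==> ((b ==> y) && ((!b) ==> y))) && (on ==> (((b ==> y) ==> y) && ((!(b ==> y)) ==> y))))) && ((!b) ==> (((!y) ==> ((b ==> done) && ((!b) ==> done))) && (y ==> (((b ==> y) ==> done) && ((!(b ==> y)) ==> done)))))
Answer: WP = (b ==> (((!on) ==> ((b ==> y) && ((!b) ==> y))) && (on ==> (((b ==> y) ==> y) && ((!(b ==> y)) ==> y))))) && ((!b) ==> (((!y) ==> ((b ==> done) && ((!b) ==> done))) && (y ==> (((b ==> y) ==> done) && ((!(b ==> y)) ==> done)))))


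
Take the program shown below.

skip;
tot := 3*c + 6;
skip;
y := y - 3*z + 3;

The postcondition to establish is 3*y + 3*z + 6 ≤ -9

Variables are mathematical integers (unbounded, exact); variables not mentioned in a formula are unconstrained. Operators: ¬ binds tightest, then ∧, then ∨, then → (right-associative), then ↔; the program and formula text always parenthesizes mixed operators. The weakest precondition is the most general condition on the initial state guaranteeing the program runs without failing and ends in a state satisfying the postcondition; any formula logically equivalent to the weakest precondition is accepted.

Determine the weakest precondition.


Working backward. After the program, the postcondition 3*y + 3*z + 6 ≤ -9 must hold; in canonical form it is 3*y + 3*z ≤ -15.
Before y := y - 3*z + 3: 3*y ≤ 6*z - 24
Before skip: 3*y ≤ 6*z - 24
Before tot := 3*c + 6: 3*y ≤ 6*z - 24
Before skip: 3*y ≤ 6*z - 24
Answer: WP = 3*y ≤ 6*z - 24


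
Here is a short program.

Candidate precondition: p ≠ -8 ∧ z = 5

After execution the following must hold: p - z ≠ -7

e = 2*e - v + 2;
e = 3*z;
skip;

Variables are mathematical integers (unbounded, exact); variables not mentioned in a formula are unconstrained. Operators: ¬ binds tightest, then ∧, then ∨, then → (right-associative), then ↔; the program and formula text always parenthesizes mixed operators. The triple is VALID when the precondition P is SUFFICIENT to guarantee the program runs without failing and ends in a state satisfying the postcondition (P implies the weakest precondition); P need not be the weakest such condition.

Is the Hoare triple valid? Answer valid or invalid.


Working backward. After the program, the postcondition p - z ≠ -7 must hold; in canonical form it is p ≠ z - 7.
Before skip: p ≠ z - 7
Before e := 3*z: p ≠ z - 7
Before e := 2*e - v + 2: p ≠ z - 7
The weakest precondition is p ≠ z - 7.
Check whether p ≠ -8 ∧ z = 5 implies it.
Countermodel: at the initial state p = -2, z = 5, the precondition holds but the weakest precondition fails.
Answer: invalid


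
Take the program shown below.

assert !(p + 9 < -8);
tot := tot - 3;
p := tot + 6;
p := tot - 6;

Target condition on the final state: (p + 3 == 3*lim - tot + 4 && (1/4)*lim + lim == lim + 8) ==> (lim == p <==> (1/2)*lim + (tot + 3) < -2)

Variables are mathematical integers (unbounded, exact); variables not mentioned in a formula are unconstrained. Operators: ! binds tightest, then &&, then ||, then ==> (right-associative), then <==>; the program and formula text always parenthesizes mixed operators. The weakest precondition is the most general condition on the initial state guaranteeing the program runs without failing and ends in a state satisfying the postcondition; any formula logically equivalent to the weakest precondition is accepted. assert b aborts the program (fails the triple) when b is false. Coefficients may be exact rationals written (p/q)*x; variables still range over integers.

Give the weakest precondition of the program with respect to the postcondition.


Working backward. After the program, the postcondition (p + 3 == 3*lim - tot + 4 && (1/4)*lim + lim == lim + 8) ==> (lim == p <==> (1/2)*lim + (tot + 3) < -2) must hold; in canonical form it is (p + tot == 3*lim + 1 && (1/4)*lim == 8) ==> (lim == p <==> (1/2)*lim + tot < -5).
Before p := tot - 6: (2*tot == 3*lim + 7 && (1/4)*lim == 8) ==> (lim == tot - 6 <==> (1/2)*lim + tot < -5)
Before p := tot + 6: (2*tot == 3*lim + 7 && (1/4)*lim == 8) ==> (lim == tot - 6 <==> (1/2)*lim + tot < -5)
Before tot := tot - 3: (2*tot == 3*lim + 13 && (1/4)*lim == 8) ==> (lim == tot - 9 <==> (1/2)*lim + tot < -2)
Before assert !(p + 9 < -8): (!(p < -17)) && ((2*tot == 3*lim + 13 && (1/4)*lim == 8) ==> (lim == tot - 9 <==> (1/2)*lim + tot < -2))
Answer: WP = (!(p < -17)) && ((2*tot == 3*lim + 13 && (1/4)*lim == 8) ==> (lim == tot - 9 <==> (1/2)*lim + tot < -2))


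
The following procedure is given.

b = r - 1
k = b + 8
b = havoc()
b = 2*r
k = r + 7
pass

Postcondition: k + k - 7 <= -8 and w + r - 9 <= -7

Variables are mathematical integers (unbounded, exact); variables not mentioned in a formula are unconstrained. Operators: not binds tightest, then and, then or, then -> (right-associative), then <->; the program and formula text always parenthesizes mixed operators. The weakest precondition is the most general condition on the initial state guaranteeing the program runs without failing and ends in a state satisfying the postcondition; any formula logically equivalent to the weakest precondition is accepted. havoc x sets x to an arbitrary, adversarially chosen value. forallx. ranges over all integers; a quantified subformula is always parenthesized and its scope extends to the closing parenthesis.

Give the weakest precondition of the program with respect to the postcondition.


Working backward. After the program, the postcondition k + k - 7 <= -8 and w + r - 9 <= -7 must hold; in canonical form it is 2*k <= -1 and r + w <= 2.
Before skip: 2*k <= -1 and r + w <= 2
Before k := r + 7: 2*r <= -15 and r + w <= 2
Before b := 2*r: 2*r <= -15 and r + w <= 2
Before havoc b: 2*r <= -15 and r + w <= 2
Before k := b + 8: 2*r <= -15 and r + w <= 2
Before b := r - 1: 2*r <= -15 and r + w <= 2
Answer: WP = 2*r <= -15 and r + w <= 2


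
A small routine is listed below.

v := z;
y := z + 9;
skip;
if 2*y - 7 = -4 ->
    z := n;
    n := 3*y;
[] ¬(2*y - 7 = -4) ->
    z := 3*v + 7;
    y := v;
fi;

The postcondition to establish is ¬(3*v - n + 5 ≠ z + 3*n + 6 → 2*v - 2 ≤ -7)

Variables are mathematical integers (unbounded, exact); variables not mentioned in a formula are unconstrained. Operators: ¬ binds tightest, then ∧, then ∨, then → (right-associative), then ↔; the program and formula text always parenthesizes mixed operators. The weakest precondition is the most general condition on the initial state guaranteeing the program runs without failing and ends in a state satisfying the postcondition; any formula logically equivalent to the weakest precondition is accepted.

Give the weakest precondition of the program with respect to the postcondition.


Working backward. After the program, the postcondition ¬(3*v - n + 5 ≠ z + 3*n + 6 → 2*v - 2 ≤ -7) must hold; in canonical form it is ¬(3*v ≠ 4*n + z + 1 → 2*v ≤ -5).
Then branch requires ¬(3*v ≠ n + 12*y + 1 → 2*v ≤ -5); else branch requires ¬(4*n ≠ -8 → 2*v ≤ -5).
Before the if: (2*y = 3 → (¬(3*v ≠ n + 12*y + 1 → 2*v ≤ -5))) ∧ ((¬(2*y = 3)) → (¬(4*n ≠ -8 → 2*v ≤ -5)))
Before skip: (2*y = 3 → (¬(3*v ≠ n + 12*y + 1 → 2*v ≤ -5))) ∧ ((¬(2*y = 3)) → (¬(4*n ≠ -8 → 2*v ≤ -5)))
Before y := z + 9: (2*z = -15 → (¬(3*v ≠ n + 12*z + 109 → 2*v ≤ -5))) ∧ ((¬(2*z = -15)) → (¬(4*n ≠ -8 → 2*v ≤ -5)))
Before v := z: (2*z = -15 → (¬(n + 9*z ≠ -109 → 2*z ≤ -5))) ∧ ((¬(2*z = -15)) → (¬(4*n ≠ -8 → 2*z ≤ -5)))
Answer: WP = (2*z = -15 → (¬(n + 9*z ≠ -109 → 2*z ≤ -5))) ∧ ((¬(2*z = -15)) → (¬(4*n ≠ -8 → 2*z ≤ -5)))


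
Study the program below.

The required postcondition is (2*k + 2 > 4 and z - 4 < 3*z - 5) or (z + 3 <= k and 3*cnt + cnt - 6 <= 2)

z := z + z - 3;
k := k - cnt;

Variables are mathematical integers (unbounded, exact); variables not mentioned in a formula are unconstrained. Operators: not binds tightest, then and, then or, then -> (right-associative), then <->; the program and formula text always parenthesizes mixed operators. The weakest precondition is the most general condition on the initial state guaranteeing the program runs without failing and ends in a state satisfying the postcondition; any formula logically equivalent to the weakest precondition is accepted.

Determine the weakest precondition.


Working backward. After the program, the postcondition (2*k + 2 > 4 and z - 4 < 3*z - 5) or (z + 3 <= k and 3*cnt + cnt - 6 <= 2) must hold; in canonical form it is (2*k > 2 and 2*z > 1) or (z <= k - 3 and 4*cnt <= 8).
Before k := k - cnt: (2*k > 2*cnt + 2 and 2*z > 1) or (cnt + z <= k - 3 and 4*cnt <= 8)
Before z := z + z - 3: (2*k > 2*cnt + 2 and 4*z > 7) or (cnt + 2*z <= k and 4*cnt <= 8)
Answer: WP = (2*k > 2*cnt + 2 and 4*z > 7) or (cnt + 2*z <= k and 4*cnt <= 8)


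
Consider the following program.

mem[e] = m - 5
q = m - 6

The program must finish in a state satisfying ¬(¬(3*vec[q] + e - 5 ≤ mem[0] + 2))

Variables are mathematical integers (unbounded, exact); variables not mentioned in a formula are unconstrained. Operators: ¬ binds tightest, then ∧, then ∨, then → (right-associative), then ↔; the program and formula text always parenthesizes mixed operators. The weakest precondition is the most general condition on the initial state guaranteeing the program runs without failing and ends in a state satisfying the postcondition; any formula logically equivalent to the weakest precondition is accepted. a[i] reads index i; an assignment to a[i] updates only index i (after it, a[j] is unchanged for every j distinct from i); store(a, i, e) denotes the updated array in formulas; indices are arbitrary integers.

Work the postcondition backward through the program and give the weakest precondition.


Working backward. After the program, the postcondition ¬(¬(3*vec[q] + e - 5 ≤ mem[0] + 2)) must hold; in canonical form it is 3*vec[q] + e ≤ mem[0] + 7.
Before q := m - 6: 3*vec[m - 6] + e ≤ mem[0] + 7
Before mem[e] := m - 5: 3*vec[m - 6] + e ≤ store(mem, e, m - 5)[0] + 7
Answer: WP = 3*vec[m - 6] + e ≤ store(mem, e, m - 5)[0] + 7


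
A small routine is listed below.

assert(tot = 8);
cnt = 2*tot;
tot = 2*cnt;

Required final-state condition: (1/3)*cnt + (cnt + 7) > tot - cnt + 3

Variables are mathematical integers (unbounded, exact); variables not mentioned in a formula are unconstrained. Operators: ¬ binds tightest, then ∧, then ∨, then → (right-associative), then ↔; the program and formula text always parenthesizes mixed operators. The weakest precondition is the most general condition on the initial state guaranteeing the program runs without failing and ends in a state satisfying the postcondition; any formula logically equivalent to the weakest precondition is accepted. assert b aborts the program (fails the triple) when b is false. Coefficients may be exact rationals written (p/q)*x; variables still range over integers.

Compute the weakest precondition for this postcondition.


Working backward. After the program, the postcondition (1/3)*cnt + (cnt + 7) > tot - cnt + 3 must hold; in canonical form it is (7/3)*cnt > tot - 4.
Before tot := 2*cnt: (1/3)*cnt > -4
Before cnt := 2*tot: (2/3)*tot > -4
Before assert tot = 8: tot = 8 ∧ (2/3)*tot > -4
Answer: WP = tot = 8 ∧ (2/3)*tot > -4


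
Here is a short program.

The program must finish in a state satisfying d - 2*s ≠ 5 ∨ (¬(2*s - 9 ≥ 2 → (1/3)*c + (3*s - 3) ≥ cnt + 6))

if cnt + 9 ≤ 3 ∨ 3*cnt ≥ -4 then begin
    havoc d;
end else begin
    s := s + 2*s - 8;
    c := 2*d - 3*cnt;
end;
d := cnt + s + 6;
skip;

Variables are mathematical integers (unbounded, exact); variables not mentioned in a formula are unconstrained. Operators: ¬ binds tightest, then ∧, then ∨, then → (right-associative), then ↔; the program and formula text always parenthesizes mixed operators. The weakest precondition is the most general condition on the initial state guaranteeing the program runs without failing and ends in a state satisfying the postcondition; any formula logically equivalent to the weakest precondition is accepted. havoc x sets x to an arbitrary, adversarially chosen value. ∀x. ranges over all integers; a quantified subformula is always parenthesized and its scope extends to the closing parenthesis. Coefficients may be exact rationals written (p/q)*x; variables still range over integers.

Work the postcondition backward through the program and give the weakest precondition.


Working backward. After the program, the postcondition d - 2*s ≠ 5 ∨ (¬(2*s - 9 ≥ 2 → (1/3)*c + (3*s - 3) ≥ cnt + 6)) must hold; in canonical form it is d ≠ 2*s + 5 ∨ (¬(2*s ≥ 11 → (1/3)*c + 3*s ≥ cnt + 9)).
Before skip: d ≠ 2*s + 5 ∨ (¬(2*s ≥ 11 → (1/3)*c + 3*s ≥ cnt + 9))
Before d := cnt + s + 6: cnt ≠ s - 1 ∨ (¬(2*s ≥ 11 → (1/3)*c + 3*s ≥ cnt + 9))
Then branch requires cnt ≠ s - 1 ∨ (¬(2*s ≥ 11 → (1/3)*c + 3*s ≥ cnt + 9)); else branch requires cnt ≠ 3*s - 9 ∨ (¬(6*s ≥ 27 → (2/3)*d + 9*s ≥ 2*cnt + 33)).
Before the if: ((cnt ≤ -6 ∨ 3*cnt ≥ -4) → (cnt ≠ s - 1 ∨ (¬(2*s ≥ 11 → (1/3)*c + 3*s ≥ cnt + 9)))) ∧ ((¬(cnt ≤ -6 ∨ 3*cnt ≥ -4)) → (cnt ≠ 3*s - 9 ∨ (¬(6*s ≥ 27 → (2/3)*d + 9*s ≥ 2*cnt + 33))))
Answer: WP = ((cnt ≤ -6 ∨ 3*cnt ≥ -4) → (cnt ≠ s - 1 ∨ (¬(2*s ≥ 11 → (1/3)*c + 3*s ≥ cnt + 9)))) ∧ ((¬(cnt ≤ -6 ∨ 3*cnt ≥ -4)) → (cnt ≠ 3*s - 9 ∨ (¬(6*s ≥ 27 → (2/3)*d + 9*s ≥ 2*cnt + 33))))


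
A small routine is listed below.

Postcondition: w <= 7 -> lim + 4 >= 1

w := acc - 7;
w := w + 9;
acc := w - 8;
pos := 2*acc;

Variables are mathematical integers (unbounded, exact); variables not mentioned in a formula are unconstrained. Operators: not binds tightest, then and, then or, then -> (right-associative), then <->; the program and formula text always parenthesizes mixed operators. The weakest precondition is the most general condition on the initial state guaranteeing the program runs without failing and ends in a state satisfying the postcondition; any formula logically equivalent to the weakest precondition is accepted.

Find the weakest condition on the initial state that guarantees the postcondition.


Working backward. After the program, the postcondition w <= 7 -> lim + 4 >= 1 must hold; in canonical form it is w <= 7 -> lim >= -3.
Before pos := 2*acc: w <= 7 -> lim >= -3
Before acc := w - 8: w <= 7 -> lim >= -3
Before w := w + 9: w <= -2 -> lim >= -3
Before w := acc - 7: acc <= 5 -> lim >= -3
Answer: WP = acc <= 5 -> lim >= -3


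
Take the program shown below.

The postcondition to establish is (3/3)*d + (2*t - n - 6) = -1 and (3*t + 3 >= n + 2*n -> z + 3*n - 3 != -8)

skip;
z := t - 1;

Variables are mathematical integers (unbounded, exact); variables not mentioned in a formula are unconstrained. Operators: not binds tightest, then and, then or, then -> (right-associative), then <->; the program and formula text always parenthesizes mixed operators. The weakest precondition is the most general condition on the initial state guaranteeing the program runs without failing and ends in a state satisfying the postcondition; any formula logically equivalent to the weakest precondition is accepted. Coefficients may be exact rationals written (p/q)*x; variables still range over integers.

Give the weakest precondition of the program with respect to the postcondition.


Working backward. After the program, the postcondition (3/3)*d + (2*t - n - 6) = -1 and (3*t + 3 >= n + 2*n -> z + 3*n - 3 != -8) must hold; in canonical form it is d + 2*t = n + 5 and (3*t >= 3*n - 3 -> 3*n + z != -5).
Before z := t - 1: d + 2*t = n + 5 and (3*t >= 3*n - 3 -> 3*n + t != -4)
Before skip: d + 2*t = n + 5 and (3*t >= 3*n - 3 -> 3*n + t != -4)
Answer: WP = d + 2*t = n + 5 and (3*t >= 3*n - 3 -> 3*n + t != -4)


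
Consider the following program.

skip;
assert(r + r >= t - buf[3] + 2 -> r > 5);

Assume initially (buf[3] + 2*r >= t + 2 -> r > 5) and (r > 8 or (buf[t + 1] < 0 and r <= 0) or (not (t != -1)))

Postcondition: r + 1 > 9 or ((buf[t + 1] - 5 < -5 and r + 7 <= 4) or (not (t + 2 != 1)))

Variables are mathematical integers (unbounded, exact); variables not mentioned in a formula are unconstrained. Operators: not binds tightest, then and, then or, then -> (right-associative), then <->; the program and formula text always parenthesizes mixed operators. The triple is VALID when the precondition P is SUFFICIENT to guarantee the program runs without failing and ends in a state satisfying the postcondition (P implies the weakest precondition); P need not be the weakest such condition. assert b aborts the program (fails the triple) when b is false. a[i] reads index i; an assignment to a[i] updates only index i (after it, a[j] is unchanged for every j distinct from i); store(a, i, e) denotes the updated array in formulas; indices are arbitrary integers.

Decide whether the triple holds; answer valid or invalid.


Working backward. After the program, the postcondition r + 1 > 9 or ((buf[t + 1] - 5 < -5 and r + 7 <= 4) or (not (t + 2 != 1))) must hold; in canonical form it is r > 8 or (buf[t + 1] < 0 and r <= -3) or (not (t != -1)).
Before assert r + r >= t - buf[3] + 2 -> r > 5: (buf[3] + 2*r >= t + 2 -> r > 5) and (r > 8 or (buf[t + 1] < 0 and r <= -3) or (not (t != -1)))
Before skip: (buf[3] + 2*r >= t + 2 -> r > 5) and (r > 8 or (buf[t + 1] < 0 and r <= -3) or (not (t != -1)))
The weakest precondition is (buf[3] + 2*r >= t + 2 -> r > 5) and (r > 8 or (buf[t + 1] < 0 and r <= -3) or (not (t != -1))).
Check whether (buf[3] + 2*r >= t + 2 -> r > 5) and (r > 8 or (buf[t + 1] < 0 and r <= 0) or (not (t != -1))) implies it.
Countermodel: at the initial state buf = {[-2] = -1, [3] = 0, elsewhere 0}, r = -1, t = -3, the precondition holds but the weakest precondition fails.
Answer: invalid
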